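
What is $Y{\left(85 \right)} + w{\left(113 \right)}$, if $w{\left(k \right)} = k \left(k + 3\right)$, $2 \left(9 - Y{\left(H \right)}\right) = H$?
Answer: $\frac{26149}{2} \approx 13075.0$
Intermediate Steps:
$Y{\left(H \right)} = 9 - \frac{H}{2}$
$w{\left(k \right)} = k \left(3 + k\right)$
$Y{\left(85 \right)} + w{\left(113 \right)} = \left(9 - \frac{85}{2}\right) + 113 \left(3 + 113\right) = \left(9 - \frac{85}{2}\right) + 113 \cdot 116 = - \frac{67}{2} + 13108 = \frac{26149}{2}$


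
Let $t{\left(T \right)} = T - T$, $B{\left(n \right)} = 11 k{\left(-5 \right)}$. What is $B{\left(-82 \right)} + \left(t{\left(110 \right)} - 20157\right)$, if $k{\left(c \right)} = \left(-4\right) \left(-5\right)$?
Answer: $-19937$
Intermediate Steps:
$k{\left(c \right)} = 20$
$B{\left(n \right)} = 220$ ($B{\left(n \right)} = 11 \cdot 20 = 220$)
$t{\left(T \right)} = 0$
$B{\left(-82 \right)} + \left(t{\left(110 \right)} - 20157\right) = 220 + \left(0 - 20157\right) = 220 - 20157 = -19937$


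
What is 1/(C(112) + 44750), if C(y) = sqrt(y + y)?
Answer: 22375/1001281138 - sqrt(14)/500640569 ≈ 2.2339e-5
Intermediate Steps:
C(y) = sqrt(2)*sqrt(y) (C(y) = sqrt(2*y) = sqrt(2)*sqrt(y))
1/(C(112) + 44750) = 1/(sqrt(2)*sqrt(112) + 44750) = 1/(sqrt(2)*(4*sqrt(7)) + 44750) = 1/(4*sqrt(14) + 44750) = 1/(44750 + 4*sqrt(14))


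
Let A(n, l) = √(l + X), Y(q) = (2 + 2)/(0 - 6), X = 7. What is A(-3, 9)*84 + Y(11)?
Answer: 1006/3 ≈ 335.33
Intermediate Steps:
Y(q) = -⅔ (Y(q) = 4/(-6) = 4*(-⅙) = -⅔)
A(n, l) = √(7 + l) (A(n, l) = √(l + 7) = √(7 + l))
A(-3, 9)*84 + Y(11) = √(7 + 9)*84 - ⅔ = √16*84 - ⅔ = 4*84 - ⅔ = 336 - ⅔ = 1006/3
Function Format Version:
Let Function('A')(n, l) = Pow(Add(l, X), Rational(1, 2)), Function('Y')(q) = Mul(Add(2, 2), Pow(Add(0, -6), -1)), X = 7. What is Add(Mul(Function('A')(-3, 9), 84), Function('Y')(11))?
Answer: Rational(1006, 3) ≈ 335.33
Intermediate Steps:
Function('Y')(q) = Rational(-2, 3) (Function('Y')(q) = Mul(4, Pow(-6, -1)) = Mul(4, Rational(-1, 6)) = Rational(-2, 3))
Function('A')(n, l) = Pow(Add(7, l), Rational(1, 2)) (Function('A')(n, l) = Pow(Add(l, 7), Rational(1, 2)) = Pow(Add(7, l), Rational(1, 2)))
Add(Mul(Function('A')(-3, 9), 84), Function('Y')(11)) = Add(Mul(Pow(Add(7, 9), Rational(1, 2)), 84), Rational(-2, 3)) = Add(Mul(Pow(16, Rational(1, 2)), 84), Rational(-2, 3)) = Add(Mul(4, 84), Rational(-2, 3)) = Add(336, Rational(-2, 3)) = Rational(1006, 3)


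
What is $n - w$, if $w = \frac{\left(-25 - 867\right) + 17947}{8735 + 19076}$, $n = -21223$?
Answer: $- \frac{590249908}{27811} \approx -21224.0$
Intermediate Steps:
$w = \frac{17055}{27811}$ ($w = \frac{\left(-25 - 867\right) + 17947}{27811} = \left(-892 + 17947\right) \frac{1}{27811} = 17055 \cdot \frac{1}{27811} = \frac{17055}{27811} \approx 0.61325$)
$n - w = -21223 - \frac{17055}{27811} = - \frac{590249908}{27811}$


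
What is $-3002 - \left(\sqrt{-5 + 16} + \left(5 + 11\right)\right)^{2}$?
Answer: $-3269 - 32 \sqrt{11} \approx -3375.1$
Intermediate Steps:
$-3002 - \left(\sqrt{-5 + 16} + \left(5 + 11\right)\right)^{2} = -3002 - \left(\sqrt{11} + 16\right)^{2} = -3002 - \left(16 + \sqrt{11}\right)^{2}$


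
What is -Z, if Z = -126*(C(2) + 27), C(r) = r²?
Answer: 3906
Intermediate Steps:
Z = -3906 (Z = -126*(2² + 27) = -126*(4 + 27) = -126*31 = -3906)
-Z = -1*(-3906) = 3906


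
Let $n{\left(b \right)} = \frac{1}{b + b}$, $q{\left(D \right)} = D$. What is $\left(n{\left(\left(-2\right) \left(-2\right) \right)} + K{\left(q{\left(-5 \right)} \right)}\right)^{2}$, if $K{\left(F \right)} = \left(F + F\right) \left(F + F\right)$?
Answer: $\frac{641601}{64} \approx 10025.0$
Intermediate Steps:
$K{\left(F \right)} = 4 F^{2}$ ($K{\left(F \right)} = 2 F 2 F = 4 F^{2}$)
$n{\left(b \right)} = \frac{1}{2 b}$
$\left(n{\left(\left(-2\right) \left(-2\right) \right)} + K{\left(q{\left(-5 \right)} \right)}\right)^{2} = \left(\frac{1}{2 \left(\left(-2\right) \left(-2\right)\right)} + 4 \left(-5\right)^{2}\right)^{2} = \left(\frac{1}{2 \cdot 4} + 4 \cdot 25\right)^{2} = \left(\frac{1}{2} \cdot \frac{1}{4} + 100\right)^{2} = \left(\frac{1}{8} + 100\right)^{2} = \left(\frac{801}{8}\right)^{2} = \frac{641601}{64}$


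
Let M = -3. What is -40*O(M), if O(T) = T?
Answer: 120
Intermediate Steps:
-40*O(M) = -40*(-3) = 120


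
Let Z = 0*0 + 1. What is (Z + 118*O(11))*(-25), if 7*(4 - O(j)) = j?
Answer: -50325/7 ≈ -7189.3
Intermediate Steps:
O(j) = 4 - j/7
Z = 1 (Z = 0 + 1 = 1)
(Z + 118*O(11))*(-25) = (1 + 118*(4 - ⅐*11))*(-25) = (1 + 118*(4 - 11/7))*(-25) = (1 + 118*(17/7))*(-25) = (1 + 2006/7)*(-25) = (2013/7)*(-25) = -50325/7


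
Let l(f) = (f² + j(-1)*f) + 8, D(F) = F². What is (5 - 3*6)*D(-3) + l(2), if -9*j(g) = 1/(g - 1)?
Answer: -944/9 ≈ -104.89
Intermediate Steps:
j(g) = -1/(9*(-1 + g)) (j(g) = -1/(9*(g - 1)) = -1/(9*(-1 + g)))
l(f) = 8 + f² + f/18 (l(f) = (f² + (-1/(-9 + 9*(-1)))*f) + 8 = (f² + (-1/(-9 - 9))*f) + 8 = (f² + (-1/(-18))*f) + 8 = (f² + (-1*(-1/18))*f) + 8 = (f² + f/18) + 8 = 8 + f² + f/18)
(5 - 3*6)*D(-3) + l(2) = (5 - 3*6)*(-3)² + (8 + 2² + (1/18)*2) = (5 - 18)*9 + (8 + 4 + ⅑) = -13*9 + 109/9 = -117 + 109/9 = -944/9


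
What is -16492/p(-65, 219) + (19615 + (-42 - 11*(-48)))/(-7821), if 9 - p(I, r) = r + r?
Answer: 3647291/101673 ≈ 35.873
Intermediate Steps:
p(I, r) = 9 - 2*r (p(I, r) = 9 - (r + r) = 9 - 2*r)
-16492/p(-65, 219) + (19615 + (-42 - 11*(-48)))/(-7821) = -16492/(9 - 2*219) + (19615 + (-42 - 11*(-48)))/(-7821) = -16492/(9 - 438) + (19615 + (-42 + 528))*(-1/7821) = -16492/(-429) + (19615 + 486)*(-1/7821) = -16492*(-1/429) + 20101*(-1/7821) = 16492/429 - 20101/7821 = 3647291/101673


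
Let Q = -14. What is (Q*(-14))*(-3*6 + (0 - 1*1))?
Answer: -3724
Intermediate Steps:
(Q*(-14))*(-3*6 + (0 - 1*1)) = (-14*(-14))*(-3*6 + (0 - 1*1)) = 196*(-18 + (0 - 1)) = 196*(-18 - 1) = 196*(-19) = -3724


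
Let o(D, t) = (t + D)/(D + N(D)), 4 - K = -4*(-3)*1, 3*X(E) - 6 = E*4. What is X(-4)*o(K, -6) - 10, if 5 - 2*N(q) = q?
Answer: -370/9 ≈ -41.111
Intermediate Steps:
X(E) = 2 + 4*E/3 (X(E) = 2 + (E*4)/3 = 2 + (4*E)/3 = 2 + 4*E/3)
K = -8 (K = 4 - (-4*(-3)) = 4 - 12 = -8)
N(q) = 5/2 - q/2
o(D, t) = (D + t)/(5/2 + D/2) (o(D, t) = (t + D)/(D + (5/2 - D/2)) = (D + t)/(5/2 + D/2))
X(-4)*o(K, -6) - 10 = (2 + (4/3)*(-4))*(2*(-8 - 6)/(5 - 8)) - 10 = (2 - 16/3)*(2*(-14)/(-3)) - 10 = -20*(-1)*(-14)/(3*3) - 10 = -10/3*28/3 - 10 = -280/9 - 10 = -370/9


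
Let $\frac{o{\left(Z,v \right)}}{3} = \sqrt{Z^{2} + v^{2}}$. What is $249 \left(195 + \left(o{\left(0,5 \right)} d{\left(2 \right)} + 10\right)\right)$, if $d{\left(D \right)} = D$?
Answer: $58515$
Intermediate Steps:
$o{\left(Z,v \right)} = 3 \sqrt{Z^{2} + v^{2}}$
$249 \left(195 + \left(o{\left(0,5 \right)} d{\left(2 \right)} + 10\right)\right) = 249 \left(195 + \left(3 \sqrt{0^{2} + 5^{2}} \cdot 2 + 10\right)\right) = 249 \left(195 + \left(3 \sqrt{0 + 25} \cdot 2 + 10\right)\right) = 249 \left(195 + \left(3 \sqrt{25} \cdot 2 + 10\right)\right) = 249 \left(195 + \left(3 \cdot 5 \cdot 2 + 10\right)\right) = 249 \left(195 + \left(15 \cdot 2 + 10\right)\right) = 249 \left(195 + \left(30 + 10\right)\right) = 249 \left(195 + 40\right) = 249 \cdot 235 = 58515$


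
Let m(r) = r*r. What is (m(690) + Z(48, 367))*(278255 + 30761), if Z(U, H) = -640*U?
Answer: 137629546080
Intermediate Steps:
m(r) = r²
(m(690) + Z(48, 367))*(278255 + 30761) = (690² - 640*48)*(278255 + 30761) = (476100 - 30720)*309016 = 445380*309016 = 137629546080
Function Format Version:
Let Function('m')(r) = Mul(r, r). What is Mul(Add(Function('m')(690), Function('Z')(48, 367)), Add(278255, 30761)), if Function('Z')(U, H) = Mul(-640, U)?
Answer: 137629546080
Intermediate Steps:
Function('m')(r) = Pow(r, 2)
Mul(Add(Function('m')(690), Function('Z')(48, 367)), Add(278255, 30761)) = Mul(Add(Pow(690, 2), Mul(-640, 48)), Add(278255, 30761)) = Mul(Add(476100, -30720), 309016) = Mul(445380, 309016) = 137629546080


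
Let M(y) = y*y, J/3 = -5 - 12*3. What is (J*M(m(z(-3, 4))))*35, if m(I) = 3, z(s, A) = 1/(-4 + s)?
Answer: -38745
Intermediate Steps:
J = -123 (J = 3*(-5 - 12*3) = 3*(-5 - 4*9) = 3*(-5 - 36) = 3*(-41) = -123)
M(y) = y²
(J*M(m(z(-3, 4))))*35 = -123*3²*35 = -123*9*35 = -1107*35 = -38745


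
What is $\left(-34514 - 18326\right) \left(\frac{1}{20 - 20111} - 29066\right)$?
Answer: $\frac{30856710969880}{20091} \approx 1.5358 \cdot 10^{9}$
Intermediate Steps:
$\left(-34514 - 18326\right) \left(\frac{1}{20 - 20111} - 29066\right) = - 52840 \left(\frac{1}{-20091} - 29066\right) = - 52840 \left(- \frac{1}{20091} - 29066\right) = \left(-52840\right) \left(- \frac{583965007}{20091}\right) = \frac{30856710969880}{20091}$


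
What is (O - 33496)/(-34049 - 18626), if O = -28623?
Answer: 62119/52675 ≈ 1.1793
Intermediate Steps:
(O - 33496)/(-34049 - 18626) = (-28623 - 33496)/(-34049 - 18626) = -62119/(-52675) = -62119*(-1/52675) = 62119/52675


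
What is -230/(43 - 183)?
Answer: 23/14 ≈ 1.6429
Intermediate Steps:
-230/(43 - 183) = -230/(-140) = -230*(-1/140) = 23/14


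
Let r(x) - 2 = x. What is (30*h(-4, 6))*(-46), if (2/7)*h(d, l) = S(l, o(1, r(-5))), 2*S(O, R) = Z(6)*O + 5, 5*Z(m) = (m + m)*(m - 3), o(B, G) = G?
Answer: -116403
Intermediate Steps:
r(x) = 2 + x
Z(m) = 2*m*(-3 + m)/5 (Z(m) = ((m + m)*(m - 3))/5 = ((2*m)*(-3 + m))/5 = (2*m*(-3 + m))/5 = 2*m*(-3 + m)/5)
S(O, R) = 5/2 + 18*O/5 (S(O, R) = (((⅖)*6*(-3 + 6))*O + 5)/2 = (((⅖)*6*3)*O + 5)/2 = (36*O/5 + 5)/2 = (5 + 36*O/5)/2 = 5/2 + 18*O/5)
h(d, l) = 35/4 + 63*l/5 (h(d, l) = 7*(5/2 + 18*l/5)/2 = 35/4 + 63*l/5)
(30*h(-4, 6))*(-46) = (30*(35/4 + (63/5)*6))*(-46) = (30*(35/4 + 378/5))*(-46) = (30*(1687/20))*(-46) = (5061/2)*(-46) = -116403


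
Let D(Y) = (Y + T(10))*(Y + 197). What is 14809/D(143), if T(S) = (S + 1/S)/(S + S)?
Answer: 148090/487917 ≈ 0.30351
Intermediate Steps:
T(S) = (S + 1/S)/(2*S) (T(S) = (S + 1/S)/((2*S)) = (S + 1/S)*(1/(2*S)) = (S + 1/S)/(2*S))
D(Y) = (197 + Y)*(101/200 + Y) (D(Y) = (Y + (½)*(1 + 10²)/10²)*(Y + 197) = (Y + (½)*(1/100)*(1 + 100))*(197 + Y) = (Y + (½)*(1/100)*101)*(197 + Y) = (Y + 101/200)*(197 + Y) = (101/200 + Y)*(197 + Y) = (197 + Y)*(101/200 + Y))
14809/D(143) = 14809/(19897/200 + 143² + (39501/200)*143) = 14809/(19897/200 + 20449 + 5648643/200) = 14809/(487917/10) = 14809*(10/487917) = 148090/487917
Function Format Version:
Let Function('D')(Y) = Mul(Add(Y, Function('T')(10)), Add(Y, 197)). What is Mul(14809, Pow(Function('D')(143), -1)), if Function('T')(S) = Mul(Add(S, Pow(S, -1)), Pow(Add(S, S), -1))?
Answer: Rational(148090, 487917) ≈ 0.30351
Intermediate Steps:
Function('T')(S) = Mul(Rational(1, 2), Pow(S, -1), Add(S, Pow(S, -1))) (Function('T')(S) = Mul(Add(S, Pow(S, -1)), Pow(Mul(2, S), -1)) = Mul(Add(S, Pow(S, -1)), Mul(Rational(1, 2), Pow(S, -1))) = Mul(Rational(1, 2), Pow(S, -1), Add(S, Pow(S, -1))))
Function('D')(Y) = Mul(Add(197, Y), Add(Rational(101, 200), Y)) (Function('D')(Y) = Mul(Add(Y, Mul(Rational(1, 2), Pow(10, -2), Add(1, Pow(10, 2)))), Add(Y, 197)) = Mul(Add(Y, Mul(Rational(1, 2), Rational(1, 100), Add(1, 100))), Add(197, Y)) = Mul(Add(Y, Mul(Rational(1, 2), Rational(1, 100), 101)), Add(197, Y)) = Mul(Add(Y, Rational(101, 200)), Add(197, Y)) = Mul(Add(Rational(101, 200), Y), Add(197, Y)) = Mul(Add(197, Y), Add(Rational(101, 200), Y)))
Mul(14809, Pow(Function('D')(143), -1)) = Mul(14809, Pow(Add(Rational(19897, 200), Pow(143, 2), Mul(Rational(39501, 200), 143)), -1)) = Mul(14809, Pow(Add(Rational(19897, 200), 20449, Rational(5648643, 200)), -1)) = Mul(14809, Pow(Rational(487917, 10), -1)) = Mul(14809, Rational(10, 487917)) = Rational(148090, 487917)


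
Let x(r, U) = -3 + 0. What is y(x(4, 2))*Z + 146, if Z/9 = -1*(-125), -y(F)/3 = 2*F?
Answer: 20396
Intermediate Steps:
x(r, U) = -3
y(F) = -6*F
Z = 1125 (Z = 9*(-1*(-125)) = 9*125 = 1125)
y(x(4, 2))*Z + 146 = -6*(-3)*1125 + 146 = 18*1125 + 146 = 20250 + 146 = 20396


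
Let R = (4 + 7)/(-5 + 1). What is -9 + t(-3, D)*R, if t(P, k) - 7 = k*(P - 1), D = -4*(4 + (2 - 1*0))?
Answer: -1169/4 ≈ -292.25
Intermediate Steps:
D = -24 (D = -4*(4 + (2 + 0)) = -4*(4 + 2) = -4*6 = -24)
t(P, k) = 7 + k*(-1 + P) (t(P, k) = 7 + k*(P - 1) = 7 + k*(-1 + P))
R = -11/4 (R = 11/(-4) = 11*(-1/4) = -11/4 ≈ -2.7500)
-9 + t(-3, D)*R = -9 + (7 - 1*(-24) - 3*(-24))*(-11/4) = -9 + (7 + 24 + 72)*(-11/4) = -9 + 103*(-11/4) = -9 - 1133/4 = -1169/4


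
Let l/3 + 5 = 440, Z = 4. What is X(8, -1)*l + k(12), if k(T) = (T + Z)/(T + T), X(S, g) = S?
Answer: 31322/3 ≈ 10441.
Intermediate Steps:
l = 1305 (l = -15 + 3*440 = -15 + 1320 = 1305)
k(T) = (4 + T)/(2*T) (k(T) = (T + 4)/(T + T) = (4 + T)/((2*T)) = (4 + T)*(1/(2*T)) = (4 + T)/(2*T))
X(8, -1)*l + k(12) = 8*1305 + (1/2)*(4 + 12)/12 = 10440 + (1/2)*(1/12)*16 = 10440 + 2/3 = 31322/3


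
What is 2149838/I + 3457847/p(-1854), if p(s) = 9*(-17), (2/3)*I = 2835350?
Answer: -4901993603987/216904275 ≈ -22600.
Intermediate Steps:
I = 4253025 (I = (3/2)*2835350 = 4253025)
p(s) = -153
2149838/I + 3457847/p(-1854) = 2149838/4253025 + 3457847/(-153) = 2149838*(1/4253025) + 3457847*(-1/153) = 2149838/4253025 - 3457847/153 = -4901993603987/216904275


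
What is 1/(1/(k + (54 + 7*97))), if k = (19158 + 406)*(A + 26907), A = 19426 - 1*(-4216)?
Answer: 988941369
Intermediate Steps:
A = 23642 (A = 19426 + 4216 = 23642)
k = 988940636 (k = (19158 + 406)*(23642 + 26907) = 19564*50549 = 988940636)
1/(1/(k + (54 + 7*97))) = 1/(1/(988940636 + (54 + 7*97))) = 1/(1/(988940636 + (54 + 679))) = 1/(1/(988940636 + 733)) = 1/(1/988941369) = 988941369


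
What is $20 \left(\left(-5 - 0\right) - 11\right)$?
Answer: $-320$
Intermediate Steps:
$20 \left(\left(-5 - 0\right) - 11\right) = 20 \left(\left(-5 + 0\right) - 11\right) = 20 \left(-5 - 11\right) = 20 \left(-16\right) = -320$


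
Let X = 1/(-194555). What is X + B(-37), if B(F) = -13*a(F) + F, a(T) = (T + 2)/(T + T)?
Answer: -621214189/14397070 ≈ -43.149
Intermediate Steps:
X = -1/194555 ≈ -5.1399e-6
a(T) = (2 + T)/(2*T) (a(T) = (2 + T)/((2*T)) = (2 + T)*(1/(2*T)) = (2 + T)/(2*T))
B(F) = F - 13*(2 + F)/(2*F) (B(F) = -13*(2 + F)/(2*F) + F = F - 13*(2 + F)/(2*F))
X + B(-37) = -1/194555 + (-13/2 - 37 - 13/(-37)) = -1/194555 + (-13/2 - 37 - 13*(-1/37)) = -1/194555 + (-13/2 - 37 + 13/37) = -1/194555 - 3193/74 = -621214189/14397070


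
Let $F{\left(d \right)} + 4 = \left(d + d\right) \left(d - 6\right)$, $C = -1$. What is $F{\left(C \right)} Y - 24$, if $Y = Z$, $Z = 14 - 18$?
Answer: $-64$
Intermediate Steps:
$F{\left(d \right)} = -4 + 2 d \left(-6 + d\right)$ ($F{\left(d \right)} = -4 + \left(d + d\right) \left(d - 6\right) = -4 + 2 d \left(-6 + d\right)$)
$Z = -4$
$Y = -4$
$F{\left(C \right)} Y - 24 = \left(-4 - -12 + 2 \left(-1\right)^{2}\right) \left(-4\right) - 24 = \left(-4 + 12 + 2 \cdot 1\right) \left(-4\right) - 24 = \left(-4 + 12 + 2\right) \left(-4\right) - 24 = 10 \left(-4\right) - 24 = -40 - 24 = -64$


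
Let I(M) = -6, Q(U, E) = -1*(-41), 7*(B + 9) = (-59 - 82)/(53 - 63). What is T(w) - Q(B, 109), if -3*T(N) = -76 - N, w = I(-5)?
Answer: -53/3 ≈ -17.667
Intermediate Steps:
B = -489/70 (B = -9 + ((-59 - 82)/(53 - 63))/7 = -9 + (-141/(-10))/7 = -9 + (-141*(-1/10))/7 = -9 + (1/7)*(141/10) = -9 + 141/70 = -489/70 ≈ -6.9857)
Q(U, E) = 41
w = -6
T(N) = 76/3 + N/3 (T(N) = -(-76 - N)/3 = 76/3 + N/3)
T(w) - Q(B, 109) = (76/3 + (1/3)*(-6)) - 1*41 = (76/3 - 2) - 41 = 70/3 - 41 = -53/3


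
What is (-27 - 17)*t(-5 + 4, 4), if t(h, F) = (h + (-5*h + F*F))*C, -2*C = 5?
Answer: 2200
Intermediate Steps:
C = -5/2 (C = -½*5 = -5/2 ≈ -2.5000)
t(h, F) = 10*h - 5*F²/2 (t(h, F) = (h + (-5*h + F*F))*(-5/2) = (h + (-5*h + F²))*(-5/2) = (h + (F² - 5*h))*(-5/2) = (F² - 4*h)*(-5/2) = 10*h - 5*F²/2)
(-27 - 17)*t(-5 + 4, 4) = (-27 - 17)*(10*(-5 + 4) - 5/2*4²) = -44*(10*(-1) - 5/2*16) = -44*(-10 - 40) = -44*(-50) = 2200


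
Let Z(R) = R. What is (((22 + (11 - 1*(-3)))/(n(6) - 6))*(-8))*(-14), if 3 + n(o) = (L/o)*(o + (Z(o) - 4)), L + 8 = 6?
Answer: -1728/5 ≈ -345.60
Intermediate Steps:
L = -2 (L = -8 + 6 = -2)
n(o) = -3 - 2*(-4 + 2*o)/o (n(o) = -3 + (-2/o)*(o + (o - 4)) = -3 + (-2/o)*(o + (-4 + o)) = -3 + (-2/o)*(-4 + 2*o) = -3 - 2*(-4 + 2*o)/o)
(((22 + (11 - 1*(-3)))/(n(6) - 6))*(-8))*(-14) = (((22 + (11 - 1*(-3)))/((-7 + 8/6) - 6))*(-8))*(-14) = (((22 + (11 + 3))/((-7 + 8*(⅙)) - 6))*(-8))*(-14) = (((22 + 14)/((-7 + 4/3) - 6))*(-8))*(-14) = ((36/(-17/3 - 6))*(-8))*(-14) = ((36/(-35/3))*(-8))*(-14) = ((36*(-3/35))*(-8))*(-14) = -108/35*(-8)*(-14) = (864/35)*(-14) = -1728/5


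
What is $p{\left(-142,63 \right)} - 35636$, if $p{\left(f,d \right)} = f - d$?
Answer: $-35841$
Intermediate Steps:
$p{\left(-142,63 \right)} - 35636 = \left(-142 - 63\right) - 35636 = -205 - 35636 = -35841$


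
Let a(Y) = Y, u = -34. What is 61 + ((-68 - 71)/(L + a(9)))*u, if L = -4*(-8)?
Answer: 7227/41 ≈ 176.27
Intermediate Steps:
L = 32
61 + ((-68 - 71)/(L + a(9)))*u = 61 + ((-68 - 71)/(32 + 9))*(-34) = 61 - 139/41*(-34) = 61 + 4726/41 = 7227/41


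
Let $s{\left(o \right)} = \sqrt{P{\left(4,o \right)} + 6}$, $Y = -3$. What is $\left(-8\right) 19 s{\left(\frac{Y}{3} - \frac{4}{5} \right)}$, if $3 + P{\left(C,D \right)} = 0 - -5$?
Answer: $- 304 \sqrt{2} \approx -429.92$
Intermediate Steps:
$P{\left(C,D \right)} = 2$ ($P{\left(C,D \right)} = -3 + \left(0 - -5\right) = -3 + \left(0 + 5\right) = -3 + 5 = 2$)
$s{\left(o \right)} = 2 \sqrt{2}$ ($s{\left(o \right)} = \sqrt{2 + 6} = \sqrt{8} = 2 \sqrt{2}$)
$\left(-8\right) 19 s{\left(\frac{Y}{3} - \frac{4}{5} \right)} = \left(-8\right) 19 \cdot 2 \sqrt{2} = - 152 \cdot 2 \sqrt{2} = - 304 \sqrt{2}$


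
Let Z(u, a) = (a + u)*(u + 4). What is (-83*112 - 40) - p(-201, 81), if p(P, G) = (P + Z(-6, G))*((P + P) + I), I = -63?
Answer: -172551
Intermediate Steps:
Z(u, a) = (4 + u)*(a + u) (Z(u, a) = (a + u)*(4 + u) = (4 + u)*(a + u))
p(P, G) = (-63 + 2*P)*(12 + P - 2*G) (p(P, G) = (P + ((-6)² + 4*G + 4*(-6) + G*(-6)))*((P + P) - 63) = (P + (36 + 4*G - 24 - 6*G))*(2*P - 63) = (P + (12 - 2*G))*(-63 + 2*P) = (12 + P - 2*G)*(-63 + 2*P) = (-63 + 2*P)*(12 + P - 2*G))
(-83*112 - 40) - p(-201, 81) = (-83*112 - 40) - (-756 - 39*(-201) + 2*(-201)² + 126*81 - 4*81*(-201)) = (-9296 - 40) - (-756 + 7839 + 2*40401 + 10206 + 65124) = -9336 - (-756 + 7839 + 80802 + 10206 + 65124) = -9336 - 1*163215 = -9336 - 163215 = -172551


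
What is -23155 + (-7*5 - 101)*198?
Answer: -50083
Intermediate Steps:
-23155 + (-7*5 - 101)*198 = -23155 + (-35 - 101)*198 = -23155 - 136*198 = -23155 - 26928 = -50083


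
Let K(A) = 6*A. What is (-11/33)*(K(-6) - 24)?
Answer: 20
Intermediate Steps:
(-11/33)*(K(-6) - 24) = (-11/33)*(6*(-6) - 24) = (-11*1/33)*(-36 - 24) = -⅓*(-60) = 20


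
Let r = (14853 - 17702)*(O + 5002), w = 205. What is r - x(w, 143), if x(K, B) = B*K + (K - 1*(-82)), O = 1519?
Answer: -18607931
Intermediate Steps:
x(K, B) = 82 + K + B*K (x(K, B) = B*K + (K + 82) = B*K + (82 + K) = 82 + K + B*K)
r = -18578329 (r = (14853 - 17702)*(1519 + 5002) = -2849*6521 = -18578329)
r - x(w, 143) = -18578329 - (82 + 205 + 143*205) = -18578329 - (82 + 205 + 29315) = -18578329 - 1*29602 = -18578329 - 29602 = -18607931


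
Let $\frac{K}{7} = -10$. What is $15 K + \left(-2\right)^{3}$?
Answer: $-1058$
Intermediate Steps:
$K = -70$ ($K = 7 \left(-10\right) = -70$)
$15 K + \left(-2\right)^{3} = 15 \left(-70\right) + \left(-2\right)^{3} = -1050 - 8 = -1058$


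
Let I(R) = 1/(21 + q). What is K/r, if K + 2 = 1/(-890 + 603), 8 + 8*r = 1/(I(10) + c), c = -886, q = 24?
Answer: 183397400/91552139 ≈ 2.0032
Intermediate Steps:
I(R) = 1/45 (I(R) = 1/(21 + 24) = 1/45)
r = -318997/318952 (r = -1 + 1/(8*(1/45 - 886)) = -1 + 1/(8*(-39869/45)) = -1 + (1/8)*(-45/39869) = -1 - 45/318952 = -318997/318952 ≈ -1.0001)
K = -575/287 (K = -2 + 1/(-890 + 603) = -2 + 1/(-287) = -2 - 1/287 = -575/287 ≈ -2.0035)
K/r = -575/(287*(-318997/318952)) = -575/287*(-318952/318997) = 183397400/91552139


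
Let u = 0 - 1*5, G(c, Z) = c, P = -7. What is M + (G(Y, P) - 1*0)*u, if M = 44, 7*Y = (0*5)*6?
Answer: 44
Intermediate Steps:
Y = 0 (Y = ((0*5)*6)/7 = (0*6)/7 = (⅐)*0 = 0)
u = -5 (u = 0 - 5 = -5)
M + (G(Y, P) - 1*0)*u = 44 + (0 - 1*0)*(-5) = 44 + (0 + 0)*(-5) = 44 + 0*(-5) = 44 + 0 = 44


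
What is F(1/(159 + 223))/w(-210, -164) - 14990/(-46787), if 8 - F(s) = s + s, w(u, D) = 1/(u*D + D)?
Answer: 2448808803814/8936317 ≈ 2.7403e+5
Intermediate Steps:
w(u, D) = 1/(D + D*u) (w(u, D) = 1/(D*u + D) = 1/(D + D*u))
F(s) = 8 - 2*s (F(s) = 8 - (s + s) = 8 - 2*s)
F(1/(159 + 223))/w(-210, -164) - 14990/(-46787) = (8 - 2/(159 + 223))/((1/((-164)*(1 - 210)))) - 14990/(-46787) = (8 - 2/382)/((-1/164/(-209))) - 14990*(-1/46787) = (8 - 2*1/382)/((-1/164*(-1/209))) + 14990/46787 = (8 - 1/191)/(1/34276) + 14990/46787 = (1527/191)*34276 + 14990/46787 = 52339452/191 + 14990/46787 = 2448808803814/8936317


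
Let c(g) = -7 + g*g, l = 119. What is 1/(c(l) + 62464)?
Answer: 1/76618 ≈ 1.3052e-5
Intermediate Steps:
c(g) = -7 + g²
1/(c(l) + 62464) = 1/((-7 + 119²) + 62464) = 1/((-7 + 14161) + 62464) = 1/(14154 + 62464) = 1/76618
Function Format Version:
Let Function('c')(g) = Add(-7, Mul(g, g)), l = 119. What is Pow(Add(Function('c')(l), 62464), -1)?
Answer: Rational(1, 76618) ≈ 1.3052e-5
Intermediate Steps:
Function('c')(g) = Add(-7, Pow(g, 2))
Pow(Add(Function('c')(l), 62464), -1) = Pow(Add(Add(-7, Pow(119, 2)), 62464), -1) = Pow(Add(Add(-7, 14161), 62464), -1) = Pow(Add(14154, 62464), -1) = Pow(76618, -1) = Rational(1, 76618)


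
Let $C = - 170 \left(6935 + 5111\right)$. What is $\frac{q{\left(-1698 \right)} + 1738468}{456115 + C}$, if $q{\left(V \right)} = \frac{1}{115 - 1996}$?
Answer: $- \frac{3270058307}{2993997105} \approx -1.0922$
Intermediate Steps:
$C = -2047820$ ($C = \left(-170\right) 12046 = -2047820$)
$q{\left(V \right)} = - \frac{1}{1881}$ ($q{\left(V \right)} = \frac{1}{-1881} = - \frac{1}{1881}$)
$\frac{q{\left(-1698 \right)} + 1738468}{456115 + C} = \frac{- \frac{1}{1881} + 1738468}{456115 - 2047820} = \frac{3270058307}{1881 \left(-1591705\right)} = \frac{3270058307}{1881} \left(- \frac{1}{1591705}\right) = - \frac{3270058307}{2993997105}$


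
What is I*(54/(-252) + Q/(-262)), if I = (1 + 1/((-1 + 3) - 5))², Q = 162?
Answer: -1018/2751 ≈ -0.37005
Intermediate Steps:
I = 4/9 (I = (1 + 1/(2 - 5))² = (1 + 1/(-3))² = (1 - ⅓)² = (⅔)² = 4/9 ≈ 0.44444)
I*(54/(-252) + Q/(-262)) = 4*(54/(-252) + 162/(-262))/9 = 4*(54*(-1/252) + 162*(-1/262))/9 = 4*(-3/14 - 81/131)/9 = (4/9)*(-1527/1834) = -1018/2751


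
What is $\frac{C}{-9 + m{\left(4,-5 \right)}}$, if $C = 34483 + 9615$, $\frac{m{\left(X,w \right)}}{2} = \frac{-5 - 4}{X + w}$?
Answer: $\frac{44098}{9} \approx 4899.8$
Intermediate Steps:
$m{\left(X,w \right)} = - \frac{18}{X + w}$ ($m{\left(X,w \right)} = 2 \frac{-5 - 4}{X + w} = 2 \left(- \frac{9}{X + w}\right) = - \frac{18}{X + w}$)
$C = 44098$
$\frac{C}{-9 + m{\left(4,-5 \right)}} = \frac{44098}{-9 - \frac{18}{4 - 5}} = \frac{44098}{-9 - \frac{18}{-1}} = \frac{44098}{-9 - -18} = \frac{44098}{-9 + 18} = \frac{44098}{9}$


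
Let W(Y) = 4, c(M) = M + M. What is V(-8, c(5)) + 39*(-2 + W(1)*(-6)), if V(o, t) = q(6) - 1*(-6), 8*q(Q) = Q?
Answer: -4029/4 ≈ -1007.3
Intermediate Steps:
c(M) = 2*M
q(Q) = Q/8
V(o, t) = 27/4 (V(o, t) = (⅛)*6 - 1*(-6) = ¾ + 6 = 27/4)
V(-8, c(5)) + 39*(-2 + W(1)*(-6)) = 27/4 + 39*(-2 + 4*(-6)) = 27/4 + 39*(-2 - 24) = 27/4 + 39*(-26) = 27/4 - 1014 = -4029/4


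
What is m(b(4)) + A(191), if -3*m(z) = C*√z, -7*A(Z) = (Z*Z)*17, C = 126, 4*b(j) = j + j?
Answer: -620177/7 - 42*√2 ≈ -88656.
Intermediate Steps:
b(j) = j/2 (b(j) = (j + j)/4 = (2*j)/4 = j/2)
A(Z) = -17*Z²/7 (A(Z) = -Z*Z*17/7 = -Z²*17/7 = -17*Z²/7)
m(z) = -42*√z
m(b(4)) + A(191) = -42*√2 - 17/7*191² = -42*√2 - 17/7*36481 = -42*√2 - 620177/7 = -620177/7 - 42*√2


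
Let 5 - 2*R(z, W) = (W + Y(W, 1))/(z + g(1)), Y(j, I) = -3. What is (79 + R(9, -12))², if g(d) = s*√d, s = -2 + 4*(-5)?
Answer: 1106704/169 ≈ 6548.5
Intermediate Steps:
s = -22 (s = -2 - 20 = -22)
g(d) = -22*√d
R(z, W) = 5/2 - (-3 + W)/(2*(-22 + z)) (R(z, W) = 5/2 - (W - 3)/(2*(z - 22*√1)) = 5/2 - (-3 + W)/(2*(z - 22*1)) = 5/2 - (-3 + W)/(2*(z - 22)) = 5/2 - (-3 + W)/(2*(-22 + z)))
(79 + R(9, -12))² = (79 + (-107 - 1*(-12) + 5*9)/(2*(-22 + 9)))² = (79 + (½)*(-107 + 12 + 45)/(-13))² = (79 + (½)*(-1/13)*(-50))² = (79 + 25/13)² = (1052/13)² = 1106704/169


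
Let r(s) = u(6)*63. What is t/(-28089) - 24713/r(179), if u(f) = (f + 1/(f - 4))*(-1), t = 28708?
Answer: 3888362/65541 ≈ 59.327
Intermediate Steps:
u(f) = -f - 1/(-4 + f) (u(f) = (f + 1/(-4 + f))*(-1) = -f - 1/(-4 + f))
r(s) = -819/2 (r(s) = ((-1 - 1*6**2 + 4*6)/(-4 + 6))*63 = ((-1 - 1*36 + 24)/2)*63 = ((-1 - 36 + 24)/2)*63 = ((1/2)*(-13))*63 = -13/2*63 = -819/2)
t/(-28089) - 24713/r(179) = 28708/(-28089) - 24713/(-819/2) = 28708*(-1/28089) - 24713*(-2/819) = -28708/28089 + 3802/63 = 3888362/65541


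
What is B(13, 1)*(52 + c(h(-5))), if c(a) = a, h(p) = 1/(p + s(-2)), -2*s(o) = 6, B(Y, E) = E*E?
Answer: 415/8 ≈ 51.875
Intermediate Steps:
B(Y, E) = E**2
s(o) = -3 (s(o) = -1/2*6 = -3)
h(p) = 1/(-3 + p) (h(p) = 1/(p - 3) = 1/(-3 + p))
B(13, 1)*(52 + c(h(-5))) = 1**2*(52 + 1/(-3 - 5)) = 1*(52 + 1/(-8)) = 1*(52 - 1/8) = 1*(415/8) = 415/8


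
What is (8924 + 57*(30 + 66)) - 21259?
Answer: -6863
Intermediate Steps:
(8924 + 57*(30 + 66)) - 21259 = (8924 + 57*96) - 21259 = (8924 + 5472) - 21259 = 14396 - 21259 = -6863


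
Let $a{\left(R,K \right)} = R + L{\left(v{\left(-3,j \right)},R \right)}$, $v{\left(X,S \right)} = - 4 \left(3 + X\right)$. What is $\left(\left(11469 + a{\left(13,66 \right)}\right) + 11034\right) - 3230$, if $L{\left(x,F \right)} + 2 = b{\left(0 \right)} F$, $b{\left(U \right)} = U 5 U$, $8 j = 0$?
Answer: $19284$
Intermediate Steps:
$j = 0$ ($j = \frac{1}{8} \cdot 0 = 0$)
$b{\left(U \right)} = 5 U^{2}$ ($b{\left(U \right)} = 5 U U = 5 U^{2}$)
$v{\left(X,S \right)} = -12 - 4 X$
$L{\left(x,F \right)} = -2$ ($L{\left(x,F \right)} = -2 + 5 \cdot 0^{2} F = -2 + 5 \cdot 0 F = -2 + 0 F = -2 + 0 = -2$)
$a{\left(R,K \right)} = -2 + R$ ($a{\left(R,K \right)} = R - 2 = -2 + R$)
$\left(\left(11469 + a{\left(13,66 \right)}\right) + 11034\right) - 3230 = \left(\left(11469 + \left(-2 + 13\right)\right) + 11034\right) - 3230 = \left(\left(11469 + 11\right) + 11034\right) - 3230 = \left(11480 + 11034\right) - 3230 = 22514 - 3230 = 19284$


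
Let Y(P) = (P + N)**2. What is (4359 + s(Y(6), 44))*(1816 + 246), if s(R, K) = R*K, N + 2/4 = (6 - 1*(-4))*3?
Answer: 123328220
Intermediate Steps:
N = 59/2 (N = -1/2 + (6 - 1*(-4))*3 = -1/2 + (6 + 4)*3 = -1/2 + 10*3 = -1/2 + 30 = 59/2 ≈ 29.500)
Y(P) = (59/2 + P)**2 (Y(P) = (P + 59/2)**2 = (59/2 + P)**2)
s(R, K) = K*R
(4359 + s(Y(6), 44))*(1816 + 246) = (4359 + 44*((59 + 2*6)**2/4))*(1816 + 246) = (4359 + 44*((59 + 12)**2/4))*2062 = (4359 + 44*((1/4)*71**2))*2062 = (4359 + 44*((1/4)*5041))*2062 = (4359 + 44*(5041/4))*2062 = (4359 + 55451)*2062 = 59810*2062 = 123328220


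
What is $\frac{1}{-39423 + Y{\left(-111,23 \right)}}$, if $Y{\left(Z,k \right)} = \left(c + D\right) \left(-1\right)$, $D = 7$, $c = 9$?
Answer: $- \frac{1}{39439} \approx -2.5356 \cdot 10^{-5}$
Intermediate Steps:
$Y{\left(Z,k \right)} = -16$ ($Y{\left(Z,k \right)} = \left(9 + 7\right) \left(-1\right) = 16 \left(-1\right) = -16$)
$\frac{1}{-39423 + Y{\left(-111,23 \right)}} = \frac{1}{-39423 - 16} = \frac{1}{-39439} = - \frac{1}{39439}$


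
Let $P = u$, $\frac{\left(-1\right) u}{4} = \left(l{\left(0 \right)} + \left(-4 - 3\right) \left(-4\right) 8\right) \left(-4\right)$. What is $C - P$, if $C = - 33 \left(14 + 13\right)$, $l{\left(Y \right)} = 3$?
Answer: $-4523$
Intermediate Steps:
$C = -891$ ($C = \left(-33\right) 27 = -891$)
$u = 3632$ ($u = - 4 \left(3 + \left(-4 - 3\right) \left(-4\right) 8\right) \left(-4\right) = - 4 \left(3 + \left(-7\right) \left(-4\right) 8\right) \left(-4\right) = - 4 \left(3 + 28 \cdot 8\right) \left(-4\right) = - 4 \left(3 + 224\right) \left(-4\right) = - 4 \cdot 227 \left(-4\right) = \left(-4\right) \left(-908\right) = 3632$)
$P = 3632$
$C - P = -891 - 3632 = -4523$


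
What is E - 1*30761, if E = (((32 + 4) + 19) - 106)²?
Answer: -28160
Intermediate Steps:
E = 2601 (E = ((36 + 19) - 106)² = (55 - 106)² = (-51)² = 2601)
E - 1*30761 = 2601 - 1*30761 = 2601 - 30761 = -28160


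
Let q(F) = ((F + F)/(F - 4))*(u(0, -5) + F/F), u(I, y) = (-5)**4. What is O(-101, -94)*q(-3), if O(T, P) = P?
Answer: -353064/7 ≈ -50438.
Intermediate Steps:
u(I, y) = 625
q(F) = 1252*F/(-4 + F) (q(F) = ((F + F)/(F - 4))*(625 + F/F) = ((2*F)/(-4 + F))*(625 + 1) = (2*F/(-4 + F))*626 = 1252*F/(-4 + F))
O(-101, -94)*q(-3) = -117688*(-3)/(-4 - 3) = -117688*(-3)/(-7) = -117688*(-3)*(-1)/7 = -94*3756/7 = -353064/7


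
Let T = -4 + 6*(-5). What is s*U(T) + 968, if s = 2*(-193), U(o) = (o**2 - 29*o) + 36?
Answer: -839740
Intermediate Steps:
T = -34 (T = -4 - 30 = -34)
U(o) = 36 + o**2 - 29*o
s = -386
s*U(T) + 968 = -386*(36 + (-34)**2 - 29*(-34)) + 968 = -386*(36 + 1156 + 986) + 968 = -386*2178 + 968 = -840708 + 968 = -839740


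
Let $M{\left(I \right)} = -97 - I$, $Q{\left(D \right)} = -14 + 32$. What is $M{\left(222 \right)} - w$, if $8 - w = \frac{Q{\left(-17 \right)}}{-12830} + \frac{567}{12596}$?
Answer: $- \frac{26419168239}{80803340} \approx -326.96$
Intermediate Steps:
$Q{\left(D \right)} = 18$
$w = \frac{642902779}{80803340}$ ($w = 8 - \left(\frac{18}{-12830} + \frac{567}{12596}\right) = 8 - \left(18 \left(- \frac{1}{12830}\right) + 567 \cdot \frac{1}{12596}\right) = 8 - \left(- \frac{9}{6415} + \frac{567}{12596}\right) = 8 - \frac{3523941}{80803340} = \frac{642902779}{80803340} \approx 7.9564$)
$M{\left(222 \right)} - w = \left(-97 - 222\right) - \frac{642902779}{80803340} = -319 - \frac{642902779}{80803340} = - \frac{26419168239}{80803340}$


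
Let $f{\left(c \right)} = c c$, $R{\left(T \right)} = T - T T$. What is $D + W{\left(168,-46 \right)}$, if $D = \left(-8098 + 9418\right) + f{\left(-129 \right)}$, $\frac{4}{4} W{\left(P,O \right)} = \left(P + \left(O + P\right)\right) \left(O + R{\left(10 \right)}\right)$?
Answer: $-21479$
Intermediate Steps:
$R{\left(T \right)} = T - T^{2}$
$f{\left(c \right)} = c^{2}$
$W{\left(P,O \right)} = \left(-90 + O\right) \left(O + 2 P\right)$ ($W{\left(P,O \right)} = \left(P + \left(O + P\right)\right) \left(O + 10 \left(1 - 10\right)\right) = \left(O + 2 P\right) \left(O + 10 \left(1 - 10\right)\right) = \left(O + 2 P\right) \left(O + 10 \left(-9\right)\right) = \left(O + 2 P\right) \left(O - 90\right) = \left(O + 2 P\right) \left(-90 + O\right) = \left(-90 + O\right) \left(O + 2 P\right)$)
$D = 17961$ ($D = \left(-8098 + 9418\right) + \left(-129\right)^{2} = 1320 + 16641 = 17961$)
$D + W{\left(168,-46 \right)} = 17961 + \left(\left(-46\right)^{2} - 30240 - -4140 + 2 \left(-46\right) 168\right) = 17961 + \left(2116 - 30240 + 4140 - 15456\right) = 17961 - 39440 = -21479$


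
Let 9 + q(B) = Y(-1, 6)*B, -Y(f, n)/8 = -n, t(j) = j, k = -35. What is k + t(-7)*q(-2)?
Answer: 700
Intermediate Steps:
Y(f, n) = 8*n (Y(f, n) = -(-8)*n = 8*n)
q(B) = -9 + 48*B (q(B) = -9 + (8*6)*B = -9 + 48*B)
k + t(-7)*q(-2) = -35 - 7*(-9 + 48*(-2)) = -35 - 7*(-9 - 96) = -35 - 7*(-105) = -35 + 735 = 700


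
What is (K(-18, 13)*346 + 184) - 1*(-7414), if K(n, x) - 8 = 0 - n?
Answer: 16594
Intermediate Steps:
K(n, x) = 8 - n (K(n, x) = 8 + (0 - n) = 8 - n)
(K(-18, 13)*346 + 184) - 1*(-7414) = ((8 - 1*(-18))*346 + 184) - 1*(-7414) = ((8 + 18)*346 + 184) + 7414 = (26*346 + 184) + 7414 = (8996 + 184) + 7414 = 9180 + 7414 = 16594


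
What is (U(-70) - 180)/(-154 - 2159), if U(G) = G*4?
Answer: 460/2313 ≈ 0.19888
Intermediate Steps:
U(G) = 4*G
(U(-70) - 180)/(-154 - 2159) = (4*(-70) - 180)/(-154 - 2159) = (-280 - 180)/(-2313) = -460*(-1/2313) = 460/2313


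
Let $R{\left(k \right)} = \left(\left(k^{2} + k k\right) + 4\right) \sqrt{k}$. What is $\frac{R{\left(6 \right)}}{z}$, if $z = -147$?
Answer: $- \frac{76 \sqrt{6}}{147} \approx -1.2664$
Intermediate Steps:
$R{\left(k \right)} = \sqrt{k} \left(4 + 2 k^{2}\right)$ ($R{\left(k \right)} = \left(\left(k^{2} + k^{2}\right) + 4\right) \sqrt{k} = \left(2 k^{2} + 4\right) \sqrt{k} = \left(4 + 2 k^{2}\right) \sqrt{k} = \sqrt{k} \left(4 + 2 k^{2}\right)$)
$\frac{R{\left(6 \right)}}{z} = \frac{2 \sqrt{6} \left(2 + 6^{2}\right)}{-147} = - \frac{2 \sqrt{6} \left(2 + 36\right)}{147} = - \frac{2 \sqrt{6} \cdot 38}{147} = - \frac{76 \sqrt{6}}{147}$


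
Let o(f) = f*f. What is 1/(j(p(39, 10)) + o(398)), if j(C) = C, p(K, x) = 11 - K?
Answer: 1/158376 ≈ 6.3141e-6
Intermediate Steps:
o(f) = f²
1/(j(p(39, 10)) + o(398)) = 1/((11 - 1*39) + 398²) = 1/((11 - 39) + 158404) = 1/(-28 + 158404) = 1/158376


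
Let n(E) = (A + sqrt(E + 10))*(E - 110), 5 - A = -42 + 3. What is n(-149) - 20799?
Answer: -32195 - 259*I*sqrt(139) ≈ -32195.0 - 3053.6*I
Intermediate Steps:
A = 44 (A = 5 - (-42 + 3) = 5 - 1*(-39) = 5 + 39 = 44)
n(E) = (-110 + E)*(44 + sqrt(10 + E)) (n(E) = (44 + sqrt(E + 10))*(E - 110) = (44 + sqrt(10 + E))*(-110 + E) = (-110 + E)*(44 + sqrt(10 + E)))
n(-149) - 20799 = (-4840 - 110*sqrt(10 - 149) + 44*(-149) - 149*sqrt(10 - 149)) - 20799 = (-4840 - 110*I*sqrt(139) - 6556 - 149*I*sqrt(139)) - 20799 = (-11396 - 259*I*sqrt(139)) - 20799 = -32195 - 259*I*sqrt(139)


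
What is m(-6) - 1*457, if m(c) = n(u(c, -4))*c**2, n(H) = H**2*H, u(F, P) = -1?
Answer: -493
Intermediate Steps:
n(H) = H**3
m(c) = -c**2 (m(c) = (-1)**3*c**2 = -c**2)
m(-6) - 1*457 = -1*(-6)**2 - 1*457 = -1*36 - 457 = -36 - 457 = -493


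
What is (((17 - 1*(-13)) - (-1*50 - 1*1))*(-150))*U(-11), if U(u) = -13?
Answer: 157950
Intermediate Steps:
(((17 - 1*(-13)) - (-1*50 - 1*1))*(-150))*U(-11) = (((17 - 1*(-13)) - (-1*50 - 1*1))*(-150))*(-13) = (((17 + 13) - (-50 - 1))*(-150))*(-13) = ((30 - 1*(-51))*(-150))*(-13) = ((30 + 51)*(-150))*(-13) = (81*(-150))*(-13) = -12150*(-13) = 157950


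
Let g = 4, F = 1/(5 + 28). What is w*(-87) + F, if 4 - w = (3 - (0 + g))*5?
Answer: -25838/33 ≈ -782.97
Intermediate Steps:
F = 1/33 ≈ 0.030303
w = 9 (w = 4 - (3 - (0 + 4))*5 = 4 - (3 - 1*4)*5 = 4 - (3 - 4)*5 = 4 - (-1)*5 = 4 - 1*(-5) = 4 + 5 = 9)
w*(-87) + F = 9*(-87) + 1/33 = -783 + 1/33 = -25838/33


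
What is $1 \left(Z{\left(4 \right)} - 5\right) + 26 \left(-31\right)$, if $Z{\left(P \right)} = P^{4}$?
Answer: $-555$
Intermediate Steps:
$1 \left(Z{\left(4 \right)} - 5\right) + 26 \left(-31\right) = 1 \left(4^{4} - 5\right) + 26 \left(-31\right) = 1 \left(256 - 5\right) - 806 = 1 \cdot 251 - 806 = 251 - 806 = -555$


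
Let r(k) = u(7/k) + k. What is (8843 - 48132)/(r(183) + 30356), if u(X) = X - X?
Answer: -39289/30539 ≈ -1.2865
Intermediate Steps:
u(X) = 0
r(k) = k (r(k) = 0 + k = k)
(8843 - 48132)/(r(183) + 30356) = (8843 - 48132)/(183 + 30356) = -39289/30539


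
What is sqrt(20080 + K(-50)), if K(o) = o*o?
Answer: 2*sqrt(5645) ≈ 150.27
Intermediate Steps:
K(o) = o**2
sqrt(20080 + K(-50)) = sqrt(20080 + (-50)**2) = sqrt(20080 + 2500) = sqrt(22580) = 2*sqrt(5645)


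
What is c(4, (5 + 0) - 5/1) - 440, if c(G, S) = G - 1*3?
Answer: -439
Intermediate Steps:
c(G, S) = -3 + G (c(G, S) = G - 3 = -3 + G)
c(4, (5 + 0) - 5/1) - 440 = (-3 + 4) - 440 = 1 - 440 = -439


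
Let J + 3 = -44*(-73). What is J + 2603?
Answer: 5812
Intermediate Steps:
J = 3209 (J = -3 - 44*(-73) = -3 + 3212 = 3209)
J + 2603 = 3209 + 2603 = 5812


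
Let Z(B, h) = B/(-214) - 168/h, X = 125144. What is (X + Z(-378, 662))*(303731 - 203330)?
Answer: 445005205626219/35417 ≈ 1.2565e+10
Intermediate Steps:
Z(B, h) = -168/h - B/214 (Z(B, h) = B*(-1/214) - 168/h = -B/214 - 168/h = -168/h - B/214)
(X + Z(-378, 662))*(303731 - 203330) = (125144 + (-168/662 - 1/214*(-378)))*(303731 - 203330) = (125144 + (-168*1/662 + 189/107))*100401 = (125144 + (-84/331 + 189/107))*100401 = (125144 + 53571/35417)*100401 = (4432278619/35417)*100401 = 445005205626219/35417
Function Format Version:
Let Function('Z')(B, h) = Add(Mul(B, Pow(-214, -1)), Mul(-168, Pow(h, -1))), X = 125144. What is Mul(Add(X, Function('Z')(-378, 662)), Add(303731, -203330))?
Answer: Rational(445005205626219, 35417) ≈ 1.2565e+10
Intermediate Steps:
Function('Z')(B, h) = Add(Mul(-168, Pow(h, -1)), Mul(Rational(-1, 214), B)) (Function('Z')(B, h) = Add(Mul(B, Rational(-1, 214)), Mul(-168, Pow(h, -1))) = Add(Mul(Rational(-1, 214), B), Mul(-168, Pow(h, -1))) = Add(Mul(-168, Pow(h, -1)), Mul(Rational(-1, 214), B)))
Mul(Add(X, Function('Z')(-378, 662)), Add(303731, -203330)) = Mul(Add(125144, Add(Mul(-168, Pow(662, -1)), Mul(Rational(-1, 214), -378))), Add(303731, -203330)) = Mul(Add(125144, Add(Mul(-168, Rational(1, 662)), Rational(189, 107))), 100401) = Mul(Add(125144, Add(Rational(-84, 331), Rational(189, 107))), 100401) = Mul(Add(125144, Rational(53571, 35417)), 100401) = Mul(Rational(4432278619, 35417), 100401) = Rational(445005205626219, 35417)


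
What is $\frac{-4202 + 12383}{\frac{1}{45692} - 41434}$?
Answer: $- \frac{373806252}{1893202327} \approx -0.19745$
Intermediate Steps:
$\frac{-4202 + 12383}{\frac{1}{45692} - 41434} = \frac{8181}{\frac{1}{45692} - 41434} = \frac{8181}{- \frac{1893202327}{45692}} = 8181 \left(- \frac{45692}{1893202327}\right) = - \frac{373806252}{1893202327}$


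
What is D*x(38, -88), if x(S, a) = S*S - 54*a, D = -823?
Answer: -5099308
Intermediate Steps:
x(S, a) = S² - 54*a
D*x(38, -88) = -823*(38² - 54*(-88)) = -823*(1444 + 4752) = -823*6196 = -5099308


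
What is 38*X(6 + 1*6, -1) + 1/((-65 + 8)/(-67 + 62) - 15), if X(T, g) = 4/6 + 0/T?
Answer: 451/18 ≈ 25.056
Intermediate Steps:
X(T, g) = ⅔ (X(T, g) = 4*(⅙) + 0 = ⅔ + 0 = ⅔)
38*X(6 + 1*6, -1) + 1/((-65 + 8)/(-67 + 62) - 15) = 38*(⅔) + 1/((-65 + 8)/(-67 + 62) - 15) = 76/3 + 1/(-57/(-5) - 15) = 76/3 + 1/(-57*(-⅕) - 15) = 76/3 + 1/(57/5 - 15) = 76/3 + 1/(-18/5) = 76/3 - 5/18 = 451/18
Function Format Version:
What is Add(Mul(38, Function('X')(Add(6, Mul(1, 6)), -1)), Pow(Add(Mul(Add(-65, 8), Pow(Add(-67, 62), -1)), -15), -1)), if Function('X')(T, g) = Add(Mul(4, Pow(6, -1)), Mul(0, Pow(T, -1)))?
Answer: Rational(451, 18) ≈ 25.056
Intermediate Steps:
Function('X')(T, g) = Rational(2, 3) (Function('X')(T, g) = Add(Mul(4, Rational(1, 6)), 0) = Add(Rational(2, 3), 0) = Rational(2, 3))
Add(Mul(38, Function('X')(Add(6, Mul(1, 6)), -1)), Pow(Add(Mul(Add(-65, 8), Pow(Add(-67, 62), -1)), -15), -1)) = Add(Mul(38, Rational(2, 3)), Pow(Add(Mul(Add(-65, 8), Pow(Add(-67, 62), -1)), -15), -1)) = Add(Rational(76, 3), Pow(Add(Mul(-57, Pow(-5, -1)), -15), -1)) = Add(Rational(76, 3), Pow(Add(Mul(-57, Rational(-1, 5)), -15), -1)) = Add(Rational(76, 3), Pow(Add(Rational(57, 5), -15), -1)) = Add(Rational(76, 3), Pow(Rational(-18, 5), -1)) = Add(Rational(76, 3), Rational(-5, 18)) = Rational(451, 18)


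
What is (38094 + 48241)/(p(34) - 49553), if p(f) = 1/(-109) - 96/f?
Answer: -159978755/91826958 ≈ -1.7422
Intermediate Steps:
p(f) = -1/109 - 96/f (p(f) = 1*(-1/109) - 96/f = -1/109 - 96/f)
(38094 + 48241)/(p(34) - 49553) = (38094 + 48241)/((1/109)*(-10464 - 1*34)/34 - 49553) = 86335/((1/109)*(1/34)*(-10464 - 34) - 49553) = 86335/((1/109)*(1/34)*(-10498) - 49553) = 86335/(-5249/1853 - 49553) = 86335/(-91826958/1853) = 86335*(-1853/91826958) = -159978755/91826958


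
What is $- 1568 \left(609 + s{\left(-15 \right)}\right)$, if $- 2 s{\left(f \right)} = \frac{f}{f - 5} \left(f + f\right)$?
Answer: $-972552$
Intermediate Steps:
$s{\left(f \right)} = - \frac{f^{2}}{-5 + f}$ ($s{\left(f \right)} = - \frac{\frac{f}{f - 5} \left(f + f\right)}{2} = - \frac{\frac{f}{-5 + f} 2 f}{2} = - \frac{2 f^{2} \frac{1}{-5 + f}}{2} = - \frac{f^{2}}{-5 + f}$)
$- 1568 \left(609 + s{\left(-15 \right)}\right) = - 1568 \left(609 - \frac{\left(-15\right)^{2}}{-5 - 15}\right) = - 1568 \left(609 - \frac{225}{-20}\right) = - 1568 \left(609 - 225 \left(- \frac{1}{20}\right)\right) = - 1568 \left(609 + \frac{45}{4}\right) = \left(-1568\right) \frac{2481}{4} = -972552$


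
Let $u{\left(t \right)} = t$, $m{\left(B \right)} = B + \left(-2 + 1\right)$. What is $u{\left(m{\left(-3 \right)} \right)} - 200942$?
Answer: $-200946$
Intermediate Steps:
$m{\left(B \right)} = -1 + B$ ($m{\left(B \right)} = B - 1 = -1 + B$)
$u{\left(m{\left(-3 \right)} \right)} - 200942 = \left(-1 - 3\right) - 200942 = -4 - 200942 = -200946$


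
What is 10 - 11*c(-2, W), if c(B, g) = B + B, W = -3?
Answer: 54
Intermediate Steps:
c(B, g) = 2*B
10 - 11*c(-2, W) = 10 - 22*(-2) = 10 - 11*(-4) = 10 + 44 = 54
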